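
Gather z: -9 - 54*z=-54*z - 9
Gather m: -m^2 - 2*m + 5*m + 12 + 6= -m^2 + 3*m + 18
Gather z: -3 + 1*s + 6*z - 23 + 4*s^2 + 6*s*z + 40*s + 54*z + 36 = 4*s^2 + 41*s + z*(6*s + 60) + 10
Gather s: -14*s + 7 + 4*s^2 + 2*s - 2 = 4*s^2 - 12*s + 5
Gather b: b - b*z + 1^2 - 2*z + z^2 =b*(1 - z) + z^2 - 2*z + 1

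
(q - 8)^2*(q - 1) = q^3 - 17*q^2 + 80*q - 64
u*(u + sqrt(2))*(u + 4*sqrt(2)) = u^3 + 5*sqrt(2)*u^2 + 8*u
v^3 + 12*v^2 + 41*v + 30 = (v + 1)*(v + 5)*(v + 6)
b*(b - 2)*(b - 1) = b^3 - 3*b^2 + 2*b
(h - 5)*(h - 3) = h^2 - 8*h + 15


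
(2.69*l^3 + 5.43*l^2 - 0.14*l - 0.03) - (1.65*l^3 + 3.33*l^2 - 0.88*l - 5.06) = 1.04*l^3 + 2.1*l^2 + 0.74*l + 5.03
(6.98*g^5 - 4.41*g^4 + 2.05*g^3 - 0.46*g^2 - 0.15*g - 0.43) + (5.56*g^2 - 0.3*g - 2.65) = 6.98*g^5 - 4.41*g^4 + 2.05*g^3 + 5.1*g^2 - 0.45*g - 3.08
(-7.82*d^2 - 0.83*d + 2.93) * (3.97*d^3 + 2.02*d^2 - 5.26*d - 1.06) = -31.0454*d^5 - 19.0915*d^4 + 51.0887*d^3 + 18.5736*d^2 - 14.532*d - 3.1058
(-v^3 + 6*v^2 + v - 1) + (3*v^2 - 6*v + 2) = -v^3 + 9*v^2 - 5*v + 1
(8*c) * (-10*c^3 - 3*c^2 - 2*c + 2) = -80*c^4 - 24*c^3 - 16*c^2 + 16*c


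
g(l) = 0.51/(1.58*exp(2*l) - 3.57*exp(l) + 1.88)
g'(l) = 0.51*(-3.16*exp(2*l) + 3.57*exp(l))/(1.58*exp(2*l) - 3.57*exp(l) + 1.88)^2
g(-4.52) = 0.28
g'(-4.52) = 0.01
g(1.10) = 0.09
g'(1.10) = -0.31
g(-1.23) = 0.52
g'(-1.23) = 0.42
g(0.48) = 2.15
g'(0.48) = -22.53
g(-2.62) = 0.31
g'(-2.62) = 0.05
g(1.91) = 0.01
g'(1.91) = -0.02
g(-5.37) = 0.27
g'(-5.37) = 0.00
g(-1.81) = 0.38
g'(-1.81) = 0.14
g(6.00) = 0.00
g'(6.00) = 0.00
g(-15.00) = 0.27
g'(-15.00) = 0.00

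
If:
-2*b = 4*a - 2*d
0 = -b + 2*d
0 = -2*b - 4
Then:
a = 1/2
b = -2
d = -1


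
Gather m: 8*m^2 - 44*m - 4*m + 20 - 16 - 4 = 8*m^2 - 48*m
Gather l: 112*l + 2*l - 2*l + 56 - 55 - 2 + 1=112*l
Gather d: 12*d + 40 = 12*d + 40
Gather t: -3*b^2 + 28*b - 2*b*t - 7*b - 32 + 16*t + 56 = -3*b^2 + 21*b + t*(16 - 2*b) + 24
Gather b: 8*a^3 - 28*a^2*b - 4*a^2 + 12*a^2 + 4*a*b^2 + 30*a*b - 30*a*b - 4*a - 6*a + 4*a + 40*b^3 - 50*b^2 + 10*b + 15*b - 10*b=8*a^3 + 8*a^2 - 6*a + 40*b^3 + b^2*(4*a - 50) + b*(15 - 28*a^2)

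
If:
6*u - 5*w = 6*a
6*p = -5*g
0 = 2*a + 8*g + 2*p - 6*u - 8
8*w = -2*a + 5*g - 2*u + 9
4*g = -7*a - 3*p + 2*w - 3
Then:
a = -1767/5260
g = 8427/2630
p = -2809/1052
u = 2547/1315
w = 7173/2630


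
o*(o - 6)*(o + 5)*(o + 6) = o^4 + 5*o^3 - 36*o^2 - 180*o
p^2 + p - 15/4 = (p - 3/2)*(p + 5/2)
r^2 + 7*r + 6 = (r + 1)*(r + 6)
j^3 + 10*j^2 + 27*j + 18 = (j + 1)*(j + 3)*(j + 6)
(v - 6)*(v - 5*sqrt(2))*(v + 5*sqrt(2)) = v^3 - 6*v^2 - 50*v + 300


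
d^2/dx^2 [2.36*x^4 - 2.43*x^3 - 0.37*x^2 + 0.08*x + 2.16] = 28.32*x^2 - 14.58*x - 0.74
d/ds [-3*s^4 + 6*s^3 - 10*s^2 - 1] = 2*s*(-6*s^2 + 9*s - 10)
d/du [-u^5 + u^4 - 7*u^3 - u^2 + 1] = u*(-5*u^3 + 4*u^2 - 21*u - 2)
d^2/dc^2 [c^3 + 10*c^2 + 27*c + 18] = 6*c + 20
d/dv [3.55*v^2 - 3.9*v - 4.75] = 7.1*v - 3.9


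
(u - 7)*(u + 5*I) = u^2 - 7*u + 5*I*u - 35*I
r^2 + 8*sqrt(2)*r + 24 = (r + 2*sqrt(2))*(r + 6*sqrt(2))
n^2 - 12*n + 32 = (n - 8)*(n - 4)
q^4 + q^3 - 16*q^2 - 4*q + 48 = (q - 3)*(q - 2)*(q + 2)*(q + 4)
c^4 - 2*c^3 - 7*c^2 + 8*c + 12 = (c - 3)*(c - 2)*(c + 1)*(c + 2)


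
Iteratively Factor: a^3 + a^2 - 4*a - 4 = (a + 2)*(a^2 - a - 2) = (a - 2)*(a + 2)*(a + 1)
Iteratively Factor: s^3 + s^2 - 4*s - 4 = (s - 2)*(s^2 + 3*s + 2) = (s - 2)*(s + 2)*(s + 1)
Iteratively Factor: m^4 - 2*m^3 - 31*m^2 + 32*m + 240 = (m + 3)*(m^3 - 5*m^2 - 16*m + 80) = (m - 5)*(m + 3)*(m^2 - 16) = (m - 5)*(m + 3)*(m + 4)*(m - 4)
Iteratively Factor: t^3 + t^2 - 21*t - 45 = (t - 5)*(t^2 + 6*t + 9) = (t - 5)*(t + 3)*(t + 3)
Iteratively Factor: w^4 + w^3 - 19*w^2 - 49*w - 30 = (w + 2)*(w^3 - w^2 - 17*w - 15) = (w + 2)*(w + 3)*(w^2 - 4*w - 5) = (w + 1)*(w + 2)*(w + 3)*(w - 5)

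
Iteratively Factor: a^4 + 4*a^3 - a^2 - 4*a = (a)*(a^3 + 4*a^2 - a - 4) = a*(a + 1)*(a^2 + 3*a - 4) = a*(a - 1)*(a + 1)*(a + 4)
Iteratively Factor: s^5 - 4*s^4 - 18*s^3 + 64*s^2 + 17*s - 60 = (s - 3)*(s^4 - s^3 - 21*s^2 + s + 20) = (s - 5)*(s - 3)*(s^3 + 4*s^2 - s - 4) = (s - 5)*(s - 3)*(s + 1)*(s^2 + 3*s - 4) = (s - 5)*(s - 3)*(s - 1)*(s + 1)*(s + 4)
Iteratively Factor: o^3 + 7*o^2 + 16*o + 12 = (o + 3)*(o^2 + 4*o + 4) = (o + 2)*(o + 3)*(o + 2)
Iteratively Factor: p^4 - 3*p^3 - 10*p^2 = (p)*(p^3 - 3*p^2 - 10*p) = p*(p - 5)*(p^2 + 2*p) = p^2*(p - 5)*(p + 2)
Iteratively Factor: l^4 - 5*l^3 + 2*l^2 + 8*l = (l - 4)*(l^3 - l^2 - 2*l) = (l - 4)*(l + 1)*(l^2 - 2*l) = l*(l - 4)*(l + 1)*(l - 2)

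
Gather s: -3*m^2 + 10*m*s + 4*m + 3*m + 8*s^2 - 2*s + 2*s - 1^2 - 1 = -3*m^2 + 10*m*s + 7*m + 8*s^2 - 2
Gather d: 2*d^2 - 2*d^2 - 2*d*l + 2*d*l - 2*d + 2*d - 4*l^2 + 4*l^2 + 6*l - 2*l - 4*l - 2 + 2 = 0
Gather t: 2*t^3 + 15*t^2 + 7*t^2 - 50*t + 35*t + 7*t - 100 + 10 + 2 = 2*t^3 + 22*t^2 - 8*t - 88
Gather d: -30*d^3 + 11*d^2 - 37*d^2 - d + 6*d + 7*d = -30*d^3 - 26*d^2 + 12*d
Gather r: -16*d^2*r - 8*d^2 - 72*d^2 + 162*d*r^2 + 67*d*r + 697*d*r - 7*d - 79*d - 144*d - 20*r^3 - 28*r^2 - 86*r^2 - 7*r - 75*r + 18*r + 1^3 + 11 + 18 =-80*d^2 - 230*d - 20*r^3 + r^2*(162*d - 114) + r*(-16*d^2 + 764*d - 64) + 30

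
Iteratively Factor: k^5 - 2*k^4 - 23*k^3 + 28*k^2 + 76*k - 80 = (k + 4)*(k^4 - 6*k^3 + k^2 + 24*k - 20) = (k - 5)*(k + 4)*(k^3 - k^2 - 4*k + 4) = (k - 5)*(k + 2)*(k + 4)*(k^2 - 3*k + 2) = (k - 5)*(k - 2)*(k + 2)*(k + 4)*(k - 1)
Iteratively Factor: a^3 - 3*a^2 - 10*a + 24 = (a + 3)*(a^2 - 6*a + 8) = (a - 2)*(a + 3)*(a - 4)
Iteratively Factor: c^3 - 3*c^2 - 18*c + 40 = (c - 5)*(c^2 + 2*c - 8) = (c - 5)*(c + 4)*(c - 2)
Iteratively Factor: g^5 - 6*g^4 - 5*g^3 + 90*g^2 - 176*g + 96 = (g - 3)*(g^4 - 3*g^3 - 14*g^2 + 48*g - 32) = (g - 3)*(g + 4)*(g^3 - 7*g^2 + 14*g - 8) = (g - 3)*(g - 1)*(g + 4)*(g^2 - 6*g + 8) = (g - 3)*(g - 2)*(g - 1)*(g + 4)*(g - 4)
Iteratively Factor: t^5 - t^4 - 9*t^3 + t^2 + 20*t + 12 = (t + 1)*(t^4 - 2*t^3 - 7*t^2 + 8*t + 12) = (t - 2)*(t + 1)*(t^3 - 7*t - 6) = (t - 3)*(t - 2)*(t + 1)*(t^2 + 3*t + 2) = (t - 3)*(t - 2)*(t + 1)^2*(t + 2)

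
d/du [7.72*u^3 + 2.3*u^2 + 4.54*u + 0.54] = 23.16*u^2 + 4.6*u + 4.54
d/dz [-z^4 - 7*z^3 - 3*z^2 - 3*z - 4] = -4*z^3 - 21*z^2 - 6*z - 3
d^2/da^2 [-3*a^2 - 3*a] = -6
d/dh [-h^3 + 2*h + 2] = 2 - 3*h^2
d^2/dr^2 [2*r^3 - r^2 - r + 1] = 12*r - 2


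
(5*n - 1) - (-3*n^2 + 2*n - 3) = 3*n^2 + 3*n + 2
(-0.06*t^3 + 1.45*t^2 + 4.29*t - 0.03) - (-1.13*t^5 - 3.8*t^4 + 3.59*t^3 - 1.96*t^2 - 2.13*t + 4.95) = 1.13*t^5 + 3.8*t^4 - 3.65*t^3 + 3.41*t^2 + 6.42*t - 4.98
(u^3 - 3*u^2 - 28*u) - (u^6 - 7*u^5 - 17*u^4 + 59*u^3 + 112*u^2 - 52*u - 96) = -u^6 + 7*u^5 + 17*u^4 - 58*u^3 - 115*u^2 + 24*u + 96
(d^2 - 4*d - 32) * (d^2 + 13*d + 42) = d^4 + 9*d^3 - 42*d^2 - 584*d - 1344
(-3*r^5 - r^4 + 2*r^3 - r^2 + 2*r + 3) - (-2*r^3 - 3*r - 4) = -3*r^5 - r^4 + 4*r^3 - r^2 + 5*r + 7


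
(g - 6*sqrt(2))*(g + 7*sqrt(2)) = g^2 + sqrt(2)*g - 84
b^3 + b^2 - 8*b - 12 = (b - 3)*(b + 2)^2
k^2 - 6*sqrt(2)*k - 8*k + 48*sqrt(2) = (k - 8)*(k - 6*sqrt(2))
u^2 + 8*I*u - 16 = (u + 4*I)^2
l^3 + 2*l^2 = l^2*(l + 2)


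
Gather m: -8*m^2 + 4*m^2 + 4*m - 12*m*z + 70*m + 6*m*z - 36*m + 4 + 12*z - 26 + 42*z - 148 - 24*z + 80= -4*m^2 + m*(38 - 6*z) + 30*z - 90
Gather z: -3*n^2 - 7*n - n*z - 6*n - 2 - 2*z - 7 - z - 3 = -3*n^2 - 13*n + z*(-n - 3) - 12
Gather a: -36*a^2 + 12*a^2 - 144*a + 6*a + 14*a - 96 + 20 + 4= -24*a^2 - 124*a - 72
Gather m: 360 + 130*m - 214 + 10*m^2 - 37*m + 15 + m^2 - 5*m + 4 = 11*m^2 + 88*m + 165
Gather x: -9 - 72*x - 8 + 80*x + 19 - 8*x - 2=0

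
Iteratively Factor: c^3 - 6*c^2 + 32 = (c - 4)*(c^2 - 2*c - 8) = (c - 4)^2*(c + 2)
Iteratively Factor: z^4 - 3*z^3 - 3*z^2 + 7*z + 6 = (z - 2)*(z^3 - z^2 - 5*z - 3) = (z - 2)*(z + 1)*(z^2 - 2*z - 3) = (z - 3)*(z - 2)*(z + 1)*(z + 1)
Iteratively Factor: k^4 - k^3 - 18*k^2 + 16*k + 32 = (k + 4)*(k^3 - 5*k^2 + 2*k + 8) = (k + 1)*(k + 4)*(k^2 - 6*k + 8) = (k - 4)*(k + 1)*(k + 4)*(k - 2)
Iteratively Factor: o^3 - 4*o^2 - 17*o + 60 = (o + 4)*(o^2 - 8*o + 15) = (o - 5)*(o + 4)*(o - 3)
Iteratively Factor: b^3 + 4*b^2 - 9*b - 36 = (b - 3)*(b^2 + 7*b + 12) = (b - 3)*(b + 3)*(b + 4)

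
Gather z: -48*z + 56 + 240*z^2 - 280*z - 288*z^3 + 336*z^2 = -288*z^3 + 576*z^2 - 328*z + 56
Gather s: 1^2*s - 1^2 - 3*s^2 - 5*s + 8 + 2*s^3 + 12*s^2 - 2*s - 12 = 2*s^3 + 9*s^2 - 6*s - 5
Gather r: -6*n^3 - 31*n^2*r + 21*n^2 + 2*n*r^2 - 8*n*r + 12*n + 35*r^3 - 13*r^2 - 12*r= -6*n^3 + 21*n^2 + 12*n + 35*r^3 + r^2*(2*n - 13) + r*(-31*n^2 - 8*n - 12)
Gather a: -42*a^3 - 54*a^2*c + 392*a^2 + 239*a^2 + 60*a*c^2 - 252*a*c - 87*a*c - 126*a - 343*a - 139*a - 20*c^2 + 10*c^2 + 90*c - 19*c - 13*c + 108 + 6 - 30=-42*a^3 + a^2*(631 - 54*c) + a*(60*c^2 - 339*c - 608) - 10*c^2 + 58*c + 84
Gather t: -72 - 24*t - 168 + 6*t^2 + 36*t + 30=6*t^2 + 12*t - 210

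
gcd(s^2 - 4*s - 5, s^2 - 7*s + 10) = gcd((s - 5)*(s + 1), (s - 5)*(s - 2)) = s - 5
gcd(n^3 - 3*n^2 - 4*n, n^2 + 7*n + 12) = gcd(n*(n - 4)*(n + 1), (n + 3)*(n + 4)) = 1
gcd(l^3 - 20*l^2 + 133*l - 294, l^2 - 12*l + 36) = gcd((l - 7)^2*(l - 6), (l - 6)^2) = l - 6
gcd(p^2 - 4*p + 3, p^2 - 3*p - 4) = 1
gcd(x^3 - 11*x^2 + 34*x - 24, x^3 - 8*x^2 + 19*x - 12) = x^2 - 5*x + 4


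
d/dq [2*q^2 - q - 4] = 4*q - 1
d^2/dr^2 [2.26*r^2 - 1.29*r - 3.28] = 4.52000000000000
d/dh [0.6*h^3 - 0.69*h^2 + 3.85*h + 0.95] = 1.8*h^2 - 1.38*h + 3.85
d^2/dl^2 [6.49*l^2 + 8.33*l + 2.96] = 12.9800000000000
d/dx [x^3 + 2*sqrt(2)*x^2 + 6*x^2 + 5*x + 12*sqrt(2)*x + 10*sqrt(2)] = 3*x^2 + 4*sqrt(2)*x + 12*x + 5 + 12*sqrt(2)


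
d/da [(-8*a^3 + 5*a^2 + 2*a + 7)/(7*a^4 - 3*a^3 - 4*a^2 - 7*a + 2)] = (56*a^6 - 70*a^5 + 5*a^4 - 72*a^3 - 12*a^2 + 76*a + 53)/(49*a^8 - 42*a^7 - 47*a^6 - 74*a^5 + 86*a^4 + 44*a^3 + 33*a^2 - 28*a + 4)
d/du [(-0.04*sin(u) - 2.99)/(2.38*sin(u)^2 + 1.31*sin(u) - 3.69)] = (0.0952*sin(u)^2 + 14.2324*sin(u) + 4.0645)*cos(u)/(5.6644*sin(u)^4 + 6.2356*sin(u)^3 - 15.8483*sin(u)^2 - 9.6678*sin(u) + 13.6161)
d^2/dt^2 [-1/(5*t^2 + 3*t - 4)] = 2*(25*t^2 + 15*t - (10*t + 3)^2 - 20)/(5*t^2 + 3*t - 4)^3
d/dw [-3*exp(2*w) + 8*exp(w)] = (8 - 6*exp(w))*exp(w)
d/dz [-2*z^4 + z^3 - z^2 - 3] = z*(-8*z^2 + 3*z - 2)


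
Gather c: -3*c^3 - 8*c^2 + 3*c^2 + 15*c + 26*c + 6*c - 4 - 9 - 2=-3*c^3 - 5*c^2 + 47*c - 15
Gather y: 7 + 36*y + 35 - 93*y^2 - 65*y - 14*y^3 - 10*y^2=-14*y^3 - 103*y^2 - 29*y + 42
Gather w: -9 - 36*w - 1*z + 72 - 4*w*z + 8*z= w*(-4*z - 36) + 7*z + 63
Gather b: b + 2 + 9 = b + 11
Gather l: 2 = 2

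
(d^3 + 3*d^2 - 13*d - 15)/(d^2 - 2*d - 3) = d + 5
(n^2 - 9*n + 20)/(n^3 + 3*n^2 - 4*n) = (n^2 - 9*n + 20)/(n*(n^2 + 3*n - 4))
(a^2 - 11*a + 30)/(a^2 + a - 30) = (a - 6)/(a + 6)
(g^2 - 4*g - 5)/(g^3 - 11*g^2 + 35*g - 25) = (g + 1)/(g^2 - 6*g + 5)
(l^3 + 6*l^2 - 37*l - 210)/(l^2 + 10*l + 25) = (l^2 + l - 42)/(l + 5)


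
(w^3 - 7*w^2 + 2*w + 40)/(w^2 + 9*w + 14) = (w^2 - 9*w + 20)/(w + 7)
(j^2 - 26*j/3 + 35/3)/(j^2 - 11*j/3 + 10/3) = (j - 7)/(j - 2)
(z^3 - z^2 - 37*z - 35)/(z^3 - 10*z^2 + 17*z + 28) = (z + 5)/(z - 4)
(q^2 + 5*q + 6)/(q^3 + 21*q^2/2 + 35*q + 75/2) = 2*(q + 2)/(2*q^2 + 15*q + 25)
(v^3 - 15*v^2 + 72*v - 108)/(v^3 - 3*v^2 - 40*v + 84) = (v^3 - 15*v^2 + 72*v - 108)/(v^3 - 3*v^2 - 40*v + 84)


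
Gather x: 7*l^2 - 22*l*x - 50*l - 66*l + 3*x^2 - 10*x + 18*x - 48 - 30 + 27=7*l^2 - 116*l + 3*x^2 + x*(8 - 22*l) - 51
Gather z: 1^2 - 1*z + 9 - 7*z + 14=24 - 8*z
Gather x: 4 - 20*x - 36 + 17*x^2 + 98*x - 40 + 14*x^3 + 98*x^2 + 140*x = 14*x^3 + 115*x^2 + 218*x - 72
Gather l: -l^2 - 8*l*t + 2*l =-l^2 + l*(2 - 8*t)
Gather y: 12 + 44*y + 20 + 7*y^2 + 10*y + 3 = 7*y^2 + 54*y + 35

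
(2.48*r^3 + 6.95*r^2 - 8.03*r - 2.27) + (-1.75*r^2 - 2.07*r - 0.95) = 2.48*r^3 + 5.2*r^2 - 10.1*r - 3.22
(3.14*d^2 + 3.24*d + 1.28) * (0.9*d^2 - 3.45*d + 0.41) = 2.826*d^4 - 7.917*d^3 - 8.7386*d^2 - 3.0876*d + 0.5248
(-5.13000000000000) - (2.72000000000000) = -7.85000000000000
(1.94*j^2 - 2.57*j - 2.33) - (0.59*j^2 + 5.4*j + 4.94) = 1.35*j^2 - 7.97*j - 7.27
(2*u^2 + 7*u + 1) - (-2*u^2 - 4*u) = 4*u^2 + 11*u + 1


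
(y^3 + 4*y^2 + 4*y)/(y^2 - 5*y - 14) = y*(y + 2)/(y - 7)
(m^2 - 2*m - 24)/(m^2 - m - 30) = (m + 4)/(m + 5)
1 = 1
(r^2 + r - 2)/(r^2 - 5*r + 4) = (r + 2)/(r - 4)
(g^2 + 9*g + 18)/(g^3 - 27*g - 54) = (g + 6)/(g^2 - 3*g - 18)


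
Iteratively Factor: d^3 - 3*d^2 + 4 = (d + 1)*(d^2 - 4*d + 4) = (d - 2)*(d + 1)*(d - 2)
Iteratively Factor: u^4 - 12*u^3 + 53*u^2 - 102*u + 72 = (u - 3)*(u^3 - 9*u^2 + 26*u - 24) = (u - 4)*(u - 3)*(u^2 - 5*u + 6) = (u - 4)*(u - 3)^2*(u - 2)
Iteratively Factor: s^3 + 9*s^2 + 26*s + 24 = (s + 3)*(s^2 + 6*s + 8) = (s + 3)*(s + 4)*(s + 2)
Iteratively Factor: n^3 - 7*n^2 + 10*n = (n)*(n^2 - 7*n + 10) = n*(n - 5)*(n - 2)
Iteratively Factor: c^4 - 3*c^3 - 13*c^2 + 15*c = (c)*(c^3 - 3*c^2 - 13*c + 15) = c*(c + 3)*(c^2 - 6*c + 5) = c*(c - 1)*(c + 3)*(c - 5)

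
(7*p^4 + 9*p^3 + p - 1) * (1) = 7*p^4 + 9*p^3 + p - 1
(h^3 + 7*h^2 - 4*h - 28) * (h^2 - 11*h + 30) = h^5 - 4*h^4 - 51*h^3 + 226*h^2 + 188*h - 840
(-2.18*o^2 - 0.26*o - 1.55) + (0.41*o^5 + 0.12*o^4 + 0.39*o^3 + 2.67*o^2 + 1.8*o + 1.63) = 0.41*o^5 + 0.12*o^4 + 0.39*o^3 + 0.49*o^2 + 1.54*o + 0.0799999999999998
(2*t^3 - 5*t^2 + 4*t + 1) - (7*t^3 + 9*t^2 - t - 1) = -5*t^3 - 14*t^2 + 5*t + 2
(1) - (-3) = 4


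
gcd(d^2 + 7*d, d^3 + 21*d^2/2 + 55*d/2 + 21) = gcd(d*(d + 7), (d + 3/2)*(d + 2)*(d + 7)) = d + 7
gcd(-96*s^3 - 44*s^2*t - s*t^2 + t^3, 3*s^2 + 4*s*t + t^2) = 3*s + t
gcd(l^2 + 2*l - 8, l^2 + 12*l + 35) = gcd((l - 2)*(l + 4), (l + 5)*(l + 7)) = 1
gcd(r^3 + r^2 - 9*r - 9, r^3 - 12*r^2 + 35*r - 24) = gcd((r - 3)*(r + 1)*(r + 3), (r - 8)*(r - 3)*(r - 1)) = r - 3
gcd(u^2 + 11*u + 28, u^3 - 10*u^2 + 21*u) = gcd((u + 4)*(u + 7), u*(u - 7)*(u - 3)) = 1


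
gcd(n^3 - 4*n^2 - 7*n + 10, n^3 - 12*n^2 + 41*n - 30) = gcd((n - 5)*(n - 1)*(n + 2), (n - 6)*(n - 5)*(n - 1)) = n^2 - 6*n + 5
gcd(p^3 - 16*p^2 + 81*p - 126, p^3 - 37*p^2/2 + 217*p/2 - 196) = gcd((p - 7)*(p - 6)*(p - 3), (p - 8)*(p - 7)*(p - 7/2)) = p - 7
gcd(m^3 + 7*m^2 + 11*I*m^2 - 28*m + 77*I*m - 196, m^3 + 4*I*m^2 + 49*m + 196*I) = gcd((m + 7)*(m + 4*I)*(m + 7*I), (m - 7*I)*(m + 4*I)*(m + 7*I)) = m^2 + 11*I*m - 28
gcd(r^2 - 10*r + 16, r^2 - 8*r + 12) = r - 2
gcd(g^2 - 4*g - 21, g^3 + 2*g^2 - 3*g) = g + 3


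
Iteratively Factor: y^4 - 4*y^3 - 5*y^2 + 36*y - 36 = (y + 3)*(y^3 - 7*y^2 + 16*y - 12) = (y - 3)*(y + 3)*(y^2 - 4*y + 4) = (y - 3)*(y - 2)*(y + 3)*(y - 2)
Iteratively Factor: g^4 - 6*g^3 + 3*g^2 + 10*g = (g + 1)*(g^3 - 7*g^2 + 10*g) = (g - 5)*(g + 1)*(g^2 - 2*g) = (g - 5)*(g - 2)*(g + 1)*(g)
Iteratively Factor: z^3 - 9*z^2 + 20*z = (z - 4)*(z^2 - 5*z) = z*(z - 4)*(z - 5)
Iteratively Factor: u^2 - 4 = (u + 2)*(u - 2)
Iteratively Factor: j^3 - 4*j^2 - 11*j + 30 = (j + 3)*(j^2 - 7*j + 10) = (j - 5)*(j + 3)*(j - 2)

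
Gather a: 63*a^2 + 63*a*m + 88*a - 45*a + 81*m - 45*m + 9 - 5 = 63*a^2 + a*(63*m + 43) + 36*m + 4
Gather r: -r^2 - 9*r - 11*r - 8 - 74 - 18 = -r^2 - 20*r - 100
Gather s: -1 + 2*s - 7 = 2*s - 8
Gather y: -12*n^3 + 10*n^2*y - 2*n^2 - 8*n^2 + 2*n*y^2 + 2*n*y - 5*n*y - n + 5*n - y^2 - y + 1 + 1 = -12*n^3 - 10*n^2 + 4*n + y^2*(2*n - 1) + y*(10*n^2 - 3*n - 1) + 2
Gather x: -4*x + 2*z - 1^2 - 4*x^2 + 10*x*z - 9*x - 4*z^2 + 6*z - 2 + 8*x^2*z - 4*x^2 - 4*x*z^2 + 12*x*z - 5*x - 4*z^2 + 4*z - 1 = x^2*(8*z - 8) + x*(-4*z^2 + 22*z - 18) - 8*z^2 + 12*z - 4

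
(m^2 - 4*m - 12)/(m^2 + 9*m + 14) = (m - 6)/(m + 7)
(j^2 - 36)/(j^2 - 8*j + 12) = (j + 6)/(j - 2)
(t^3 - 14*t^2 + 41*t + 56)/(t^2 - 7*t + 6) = (t^3 - 14*t^2 + 41*t + 56)/(t^2 - 7*t + 6)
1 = 1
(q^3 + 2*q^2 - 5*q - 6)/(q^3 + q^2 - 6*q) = (q + 1)/q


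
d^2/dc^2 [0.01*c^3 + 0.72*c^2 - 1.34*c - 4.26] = 0.06*c + 1.44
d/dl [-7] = 0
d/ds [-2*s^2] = -4*s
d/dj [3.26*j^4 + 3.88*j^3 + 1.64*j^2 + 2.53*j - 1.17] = 13.04*j^3 + 11.64*j^2 + 3.28*j + 2.53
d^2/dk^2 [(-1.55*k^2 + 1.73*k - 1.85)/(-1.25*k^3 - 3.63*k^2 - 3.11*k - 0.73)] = (4.84375*k^6 - 16.21875*k^5 - 48.5655*k^4 + 47.370596*k^3 + 183.71427*k^2 + 142.688442*k + 35.489368)/(1.953125*k^9 + 17.015625*k^8 + 63.9915*k^7 + 135.923772*k^6 + 179.085102*k^5 + 151.21383*k^4 + 81.52574*k^3 + 26.98518*k^2 + 4.971957*k + 0.389017)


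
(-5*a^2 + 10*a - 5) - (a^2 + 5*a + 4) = -6*a^2 + 5*a - 9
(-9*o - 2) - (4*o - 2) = -13*o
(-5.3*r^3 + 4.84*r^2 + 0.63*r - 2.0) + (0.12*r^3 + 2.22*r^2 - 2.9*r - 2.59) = -5.18*r^3 + 7.06*r^2 - 2.27*r - 4.59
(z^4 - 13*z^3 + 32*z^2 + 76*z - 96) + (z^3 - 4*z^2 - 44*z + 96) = z^4 - 12*z^3 + 28*z^2 + 32*z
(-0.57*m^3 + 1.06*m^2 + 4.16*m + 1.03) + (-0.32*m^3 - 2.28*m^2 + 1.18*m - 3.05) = -0.89*m^3 - 1.22*m^2 + 5.34*m - 2.02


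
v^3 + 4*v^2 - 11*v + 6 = (v - 1)^2*(v + 6)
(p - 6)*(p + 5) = p^2 - p - 30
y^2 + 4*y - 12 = (y - 2)*(y + 6)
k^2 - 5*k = k*(k - 5)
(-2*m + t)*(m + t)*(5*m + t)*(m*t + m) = -10*m^4*t - 10*m^4 - 7*m^3*t^2 - 7*m^3*t + 4*m^2*t^3 + 4*m^2*t^2 + m*t^4 + m*t^3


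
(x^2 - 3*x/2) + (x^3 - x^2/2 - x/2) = x^3 + x^2/2 - 2*x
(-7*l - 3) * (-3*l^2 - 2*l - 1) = 21*l^3 + 23*l^2 + 13*l + 3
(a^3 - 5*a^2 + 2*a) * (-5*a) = -5*a^4 + 25*a^3 - 10*a^2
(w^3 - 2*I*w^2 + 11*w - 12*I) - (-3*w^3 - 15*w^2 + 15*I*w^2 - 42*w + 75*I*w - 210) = 4*w^3 + 15*w^2 - 17*I*w^2 + 53*w - 75*I*w + 210 - 12*I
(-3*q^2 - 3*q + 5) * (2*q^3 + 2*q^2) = -6*q^5 - 12*q^4 + 4*q^3 + 10*q^2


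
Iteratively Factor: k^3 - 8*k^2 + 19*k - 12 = (k - 4)*(k^2 - 4*k + 3) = (k - 4)*(k - 1)*(k - 3)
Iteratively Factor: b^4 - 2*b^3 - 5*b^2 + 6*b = (b - 3)*(b^3 + b^2 - 2*b) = (b - 3)*(b - 1)*(b^2 + 2*b) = b*(b - 3)*(b - 1)*(b + 2)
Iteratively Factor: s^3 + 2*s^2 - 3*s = (s)*(s^2 + 2*s - 3) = s*(s + 3)*(s - 1)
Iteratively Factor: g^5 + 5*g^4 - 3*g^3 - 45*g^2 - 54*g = (g + 3)*(g^4 + 2*g^3 - 9*g^2 - 18*g) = g*(g + 3)*(g^3 + 2*g^2 - 9*g - 18) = g*(g + 2)*(g + 3)*(g^2 - 9) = g*(g + 2)*(g + 3)^2*(g - 3)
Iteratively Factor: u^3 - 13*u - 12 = (u - 4)*(u^2 + 4*u + 3) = (u - 4)*(u + 3)*(u + 1)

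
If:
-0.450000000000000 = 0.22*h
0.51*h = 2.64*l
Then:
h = -2.05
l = -0.40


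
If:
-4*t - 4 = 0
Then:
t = -1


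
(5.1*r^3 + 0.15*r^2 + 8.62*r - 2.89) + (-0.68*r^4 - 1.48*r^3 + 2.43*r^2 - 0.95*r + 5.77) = -0.68*r^4 + 3.62*r^3 + 2.58*r^2 + 7.67*r + 2.88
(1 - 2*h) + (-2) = -2*h - 1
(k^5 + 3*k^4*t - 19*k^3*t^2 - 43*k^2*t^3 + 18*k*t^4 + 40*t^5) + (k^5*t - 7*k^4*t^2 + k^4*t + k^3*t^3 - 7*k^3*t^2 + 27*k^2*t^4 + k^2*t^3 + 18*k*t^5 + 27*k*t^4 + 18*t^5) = k^5*t + k^5 - 7*k^4*t^2 + 4*k^4*t + k^3*t^3 - 26*k^3*t^2 + 27*k^2*t^4 - 42*k^2*t^3 + 18*k*t^5 + 45*k*t^4 + 58*t^5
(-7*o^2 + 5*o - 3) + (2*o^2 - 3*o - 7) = -5*o^2 + 2*o - 10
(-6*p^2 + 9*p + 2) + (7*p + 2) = -6*p^2 + 16*p + 4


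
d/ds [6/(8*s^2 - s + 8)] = 6*(1 - 16*s)/(8*s^2 - s + 8)^2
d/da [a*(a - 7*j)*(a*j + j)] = j*(3*a^2 - 14*a*j + 2*a - 7*j)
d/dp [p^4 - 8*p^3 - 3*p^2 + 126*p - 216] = 4*p^3 - 24*p^2 - 6*p + 126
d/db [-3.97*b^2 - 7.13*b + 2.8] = -7.94*b - 7.13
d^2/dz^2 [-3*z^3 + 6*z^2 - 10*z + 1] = 12 - 18*z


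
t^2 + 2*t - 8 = (t - 2)*(t + 4)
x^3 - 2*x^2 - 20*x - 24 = (x - 6)*(x + 2)^2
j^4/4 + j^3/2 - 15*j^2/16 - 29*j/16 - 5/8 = (j/4 + 1/4)*(j - 2)*(j + 1/2)*(j + 5/2)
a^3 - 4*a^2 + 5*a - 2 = (a - 2)*(a - 1)^2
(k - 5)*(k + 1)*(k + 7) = k^3 + 3*k^2 - 33*k - 35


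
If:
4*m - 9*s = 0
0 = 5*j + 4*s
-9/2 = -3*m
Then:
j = -8/15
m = 3/2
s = 2/3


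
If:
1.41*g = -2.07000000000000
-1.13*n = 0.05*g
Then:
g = -1.47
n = 0.06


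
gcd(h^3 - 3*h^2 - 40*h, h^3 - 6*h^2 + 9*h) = h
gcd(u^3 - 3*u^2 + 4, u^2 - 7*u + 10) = u - 2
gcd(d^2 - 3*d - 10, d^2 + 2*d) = d + 2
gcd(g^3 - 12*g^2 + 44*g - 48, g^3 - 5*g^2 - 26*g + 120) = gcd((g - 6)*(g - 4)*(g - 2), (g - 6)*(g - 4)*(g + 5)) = g^2 - 10*g + 24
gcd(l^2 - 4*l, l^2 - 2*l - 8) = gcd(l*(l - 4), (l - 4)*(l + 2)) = l - 4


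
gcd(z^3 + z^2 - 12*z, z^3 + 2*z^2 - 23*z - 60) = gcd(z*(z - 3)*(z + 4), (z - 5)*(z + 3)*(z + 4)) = z + 4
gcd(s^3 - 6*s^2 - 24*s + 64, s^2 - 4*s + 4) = s - 2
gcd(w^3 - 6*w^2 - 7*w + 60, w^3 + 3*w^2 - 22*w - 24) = w - 4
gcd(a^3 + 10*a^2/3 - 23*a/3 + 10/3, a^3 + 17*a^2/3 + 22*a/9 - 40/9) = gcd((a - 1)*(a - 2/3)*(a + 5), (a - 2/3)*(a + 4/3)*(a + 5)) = a^2 + 13*a/3 - 10/3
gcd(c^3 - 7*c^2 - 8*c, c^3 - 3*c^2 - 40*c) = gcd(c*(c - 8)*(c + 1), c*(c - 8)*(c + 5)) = c^2 - 8*c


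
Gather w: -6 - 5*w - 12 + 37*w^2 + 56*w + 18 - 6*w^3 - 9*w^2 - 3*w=-6*w^3 + 28*w^2 + 48*w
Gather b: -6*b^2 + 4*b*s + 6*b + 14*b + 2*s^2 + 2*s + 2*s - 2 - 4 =-6*b^2 + b*(4*s + 20) + 2*s^2 + 4*s - 6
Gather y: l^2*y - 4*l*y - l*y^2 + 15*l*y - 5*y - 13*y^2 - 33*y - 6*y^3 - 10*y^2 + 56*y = -6*y^3 + y^2*(-l - 23) + y*(l^2 + 11*l + 18)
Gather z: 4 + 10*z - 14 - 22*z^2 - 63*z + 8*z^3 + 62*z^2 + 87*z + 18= 8*z^3 + 40*z^2 + 34*z + 8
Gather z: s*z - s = s*z - s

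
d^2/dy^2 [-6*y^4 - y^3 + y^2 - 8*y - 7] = -72*y^2 - 6*y + 2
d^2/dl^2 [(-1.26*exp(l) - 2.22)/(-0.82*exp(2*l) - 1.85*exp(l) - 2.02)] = (0.847224*exp(4*l) + 4.059492*exp(3*l) - 2.419164*exp(2*l) - 11.819502*exp(l) - 3.154836)*exp(l)/(0.551368*exp(6*l) + 3.73182*exp(5*l) + 12.494094*exp(4*l) + 24.717665*exp(3*l) + 30.778134*exp(2*l) + 22.64622*exp(l) + 8.242408)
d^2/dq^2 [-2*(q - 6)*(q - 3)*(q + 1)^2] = -24*q^2 + 84*q - 4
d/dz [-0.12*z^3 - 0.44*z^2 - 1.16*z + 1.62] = -0.36*z^2 - 0.88*z - 1.16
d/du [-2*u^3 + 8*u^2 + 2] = 2*u*(8 - 3*u)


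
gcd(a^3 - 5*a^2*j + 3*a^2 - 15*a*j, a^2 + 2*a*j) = a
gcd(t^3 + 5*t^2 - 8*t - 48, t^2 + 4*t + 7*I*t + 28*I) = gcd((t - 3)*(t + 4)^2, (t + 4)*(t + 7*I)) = t + 4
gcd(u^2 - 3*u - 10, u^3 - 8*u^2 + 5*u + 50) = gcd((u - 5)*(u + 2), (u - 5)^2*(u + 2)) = u^2 - 3*u - 10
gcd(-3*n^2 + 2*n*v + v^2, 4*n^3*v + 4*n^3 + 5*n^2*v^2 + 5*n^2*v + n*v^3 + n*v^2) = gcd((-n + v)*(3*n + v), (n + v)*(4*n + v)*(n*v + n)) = 1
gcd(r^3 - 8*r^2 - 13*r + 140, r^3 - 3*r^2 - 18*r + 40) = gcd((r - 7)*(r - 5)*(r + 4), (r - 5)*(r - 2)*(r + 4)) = r^2 - r - 20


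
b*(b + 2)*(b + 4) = b^3 + 6*b^2 + 8*b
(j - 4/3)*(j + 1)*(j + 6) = j^3 + 17*j^2/3 - 10*j/3 - 8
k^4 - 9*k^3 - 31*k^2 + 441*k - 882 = (k - 7)*(k - 6)*(k - 3)*(k + 7)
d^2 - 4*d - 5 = (d - 5)*(d + 1)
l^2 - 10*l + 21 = (l - 7)*(l - 3)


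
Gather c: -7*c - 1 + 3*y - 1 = -7*c + 3*y - 2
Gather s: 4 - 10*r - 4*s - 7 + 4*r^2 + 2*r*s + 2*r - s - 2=4*r^2 - 8*r + s*(2*r - 5) - 5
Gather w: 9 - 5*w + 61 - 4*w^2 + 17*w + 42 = -4*w^2 + 12*w + 112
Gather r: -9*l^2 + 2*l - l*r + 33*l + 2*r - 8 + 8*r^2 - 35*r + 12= -9*l^2 + 35*l + 8*r^2 + r*(-l - 33) + 4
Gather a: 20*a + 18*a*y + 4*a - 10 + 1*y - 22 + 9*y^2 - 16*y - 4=a*(18*y + 24) + 9*y^2 - 15*y - 36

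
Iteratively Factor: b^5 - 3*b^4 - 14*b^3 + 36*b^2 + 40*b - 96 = (b - 4)*(b^4 + b^3 - 10*b^2 - 4*b + 24) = (b - 4)*(b - 2)*(b^3 + 3*b^2 - 4*b - 12) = (b - 4)*(b - 2)*(b + 3)*(b^2 - 4) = (b - 4)*(b - 2)*(b + 2)*(b + 3)*(b - 2)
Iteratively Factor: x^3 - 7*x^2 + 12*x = (x)*(x^2 - 7*x + 12) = x*(x - 4)*(x - 3)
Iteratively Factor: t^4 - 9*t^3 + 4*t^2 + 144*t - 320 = (t - 4)*(t^3 - 5*t^2 - 16*t + 80) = (t - 4)*(t + 4)*(t^2 - 9*t + 20) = (t - 5)*(t - 4)*(t + 4)*(t - 4)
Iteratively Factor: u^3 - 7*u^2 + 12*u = (u)*(u^2 - 7*u + 12) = u*(u - 3)*(u - 4)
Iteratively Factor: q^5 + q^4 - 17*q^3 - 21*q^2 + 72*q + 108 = (q - 3)*(q^4 + 4*q^3 - 5*q^2 - 36*q - 36) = (q - 3)*(q + 2)*(q^3 + 2*q^2 - 9*q - 18) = (q - 3)^2*(q + 2)*(q^2 + 5*q + 6) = (q - 3)^2*(q + 2)*(q + 3)*(q + 2)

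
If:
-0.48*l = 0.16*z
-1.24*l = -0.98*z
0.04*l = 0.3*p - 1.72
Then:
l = 0.00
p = 5.73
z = 0.00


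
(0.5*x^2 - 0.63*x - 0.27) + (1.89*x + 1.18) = 0.5*x^2 + 1.26*x + 0.91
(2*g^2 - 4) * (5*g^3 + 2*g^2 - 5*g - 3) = 10*g^5 + 4*g^4 - 30*g^3 - 14*g^2 + 20*g + 12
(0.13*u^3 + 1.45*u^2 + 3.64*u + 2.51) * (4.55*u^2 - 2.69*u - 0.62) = 0.5915*u^5 + 6.2478*u^4 + 12.5809*u^3 + 0.729899999999999*u^2 - 9.0087*u - 1.5562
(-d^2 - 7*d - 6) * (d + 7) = -d^3 - 14*d^2 - 55*d - 42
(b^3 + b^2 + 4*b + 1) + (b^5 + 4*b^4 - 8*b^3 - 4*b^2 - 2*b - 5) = b^5 + 4*b^4 - 7*b^3 - 3*b^2 + 2*b - 4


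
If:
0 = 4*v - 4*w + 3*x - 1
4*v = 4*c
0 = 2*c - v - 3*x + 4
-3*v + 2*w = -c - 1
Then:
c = -5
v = -5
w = -11/2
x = -1/3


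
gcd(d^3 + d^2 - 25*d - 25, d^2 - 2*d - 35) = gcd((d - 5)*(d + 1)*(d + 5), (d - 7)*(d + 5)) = d + 5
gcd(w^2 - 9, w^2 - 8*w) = 1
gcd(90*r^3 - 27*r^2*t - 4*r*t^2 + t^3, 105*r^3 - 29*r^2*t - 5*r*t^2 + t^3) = 15*r^2 - 2*r*t - t^2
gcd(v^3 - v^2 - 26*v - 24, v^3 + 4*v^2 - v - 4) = v^2 + 5*v + 4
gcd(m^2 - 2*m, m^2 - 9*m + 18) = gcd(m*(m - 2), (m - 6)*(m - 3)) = 1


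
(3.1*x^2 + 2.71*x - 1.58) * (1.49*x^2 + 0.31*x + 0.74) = 4.619*x^4 + 4.9989*x^3 + 0.7799*x^2 + 1.5156*x - 1.1692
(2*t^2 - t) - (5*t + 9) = 2*t^2 - 6*t - 9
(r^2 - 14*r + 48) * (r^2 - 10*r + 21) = r^4 - 24*r^3 + 209*r^2 - 774*r + 1008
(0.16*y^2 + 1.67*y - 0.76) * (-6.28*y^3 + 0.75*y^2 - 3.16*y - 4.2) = -1.0048*y^5 - 10.3676*y^4 + 5.5197*y^3 - 6.5192*y^2 - 4.6124*y + 3.192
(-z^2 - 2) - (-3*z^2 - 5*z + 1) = 2*z^2 + 5*z - 3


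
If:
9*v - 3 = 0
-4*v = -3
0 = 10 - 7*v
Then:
No Solution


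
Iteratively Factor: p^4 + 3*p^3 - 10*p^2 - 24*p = (p)*(p^3 + 3*p^2 - 10*p - 24) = p*(p - 3)*(p^2 + 6*p + 8) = p*(p - 3)*(p + 2)*(p + 4)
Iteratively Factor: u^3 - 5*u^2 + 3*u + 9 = (u - 3)*(u^2 - 2*u - 3) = (u - 3)^2*(u + 1)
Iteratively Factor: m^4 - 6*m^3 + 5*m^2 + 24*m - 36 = (m + 2)*(m^3 - 8*m^2 + 21*m - 18) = (m - 3)*(m + 2)*(m^2 - 5*m + 6) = (m - 3)*(m - 2)*(m + 2)*(m - 3)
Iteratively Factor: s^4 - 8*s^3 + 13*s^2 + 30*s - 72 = (s - 3)*(s^3 - 5*s^2 - 2*s + 24) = (s - 4)*(s - 3)*(s^2 - s - 6) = (s - 4)*(s - 3)^2*(s + 2)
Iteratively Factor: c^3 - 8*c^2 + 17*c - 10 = (c - 5)*(c^2 - 3*c + 2) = (c - 5)*(c - 2)*(c - 1)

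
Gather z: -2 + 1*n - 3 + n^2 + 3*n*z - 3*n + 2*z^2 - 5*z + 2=n^2 - 2*n + 2*z^2 + z*(3*n - 5) - 3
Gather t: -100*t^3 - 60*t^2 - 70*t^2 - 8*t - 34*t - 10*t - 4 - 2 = -100*t^3 - 130*t^2 - 52*t - 6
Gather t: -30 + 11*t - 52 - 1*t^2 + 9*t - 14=-t^2 + 20*t - 96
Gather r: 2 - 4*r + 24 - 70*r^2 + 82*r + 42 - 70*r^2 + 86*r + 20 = -140*r^2 + 164*r + 88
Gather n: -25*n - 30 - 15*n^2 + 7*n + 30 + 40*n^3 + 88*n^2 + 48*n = 40*n^3 + 73*n^2 + 30*n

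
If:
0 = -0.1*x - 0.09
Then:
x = -0.90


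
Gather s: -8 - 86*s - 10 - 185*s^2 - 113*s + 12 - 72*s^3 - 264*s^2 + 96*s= -72*s^3 - 449*s^2 - 103*s - 6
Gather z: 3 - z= 3 - z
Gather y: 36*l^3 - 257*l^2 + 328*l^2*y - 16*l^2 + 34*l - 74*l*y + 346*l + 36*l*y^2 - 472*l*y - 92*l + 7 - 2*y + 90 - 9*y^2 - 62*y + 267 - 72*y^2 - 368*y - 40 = 36*l^3 - 273*l^2 + 288*l + y^2*(36*l - 81) + y*(328*l^2 - 546*l - 432) + 324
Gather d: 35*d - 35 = 35*d - 35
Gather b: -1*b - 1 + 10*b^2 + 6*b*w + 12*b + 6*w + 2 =10*b^2 + b*(6*w + 11) + 6*w + 1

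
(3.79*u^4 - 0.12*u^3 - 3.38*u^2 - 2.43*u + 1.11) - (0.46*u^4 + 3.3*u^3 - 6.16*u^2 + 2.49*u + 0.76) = 3.33*u^4 - 3.42*u^3 + 2.78*u^2 - 4.92*u + 0.35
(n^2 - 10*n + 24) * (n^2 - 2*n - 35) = n^4 - 12*n^3 + 9*n^2 + 302*n - 840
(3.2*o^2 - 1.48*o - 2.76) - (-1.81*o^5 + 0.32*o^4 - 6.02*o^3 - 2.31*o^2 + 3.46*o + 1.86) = 1.81*o^5 - 0.32*o^4 + 6.02*o^3 + 5.51*o^2 - 4.94*o - 4.62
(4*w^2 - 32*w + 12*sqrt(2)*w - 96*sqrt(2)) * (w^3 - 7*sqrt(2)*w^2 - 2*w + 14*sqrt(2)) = 4*w^5 - 32*w^4 - 16*sqrt(2)*w^4 - 176*w^3 + 128*sqrt(2)*w^3 + 32*sqrt(2)*w^2 + 1408*w^2 - 256*sqrt(2)*w + 336*w - 2688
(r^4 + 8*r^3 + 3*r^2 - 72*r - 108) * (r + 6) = r^5 + 14*r^4 + 51*r^3 - 54*r^2 - 540*r - 648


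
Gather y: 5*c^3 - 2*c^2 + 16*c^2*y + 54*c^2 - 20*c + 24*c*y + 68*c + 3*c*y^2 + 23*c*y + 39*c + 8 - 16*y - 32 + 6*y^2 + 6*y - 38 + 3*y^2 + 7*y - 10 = 5*c^3 + 52*c^2 + 87*c + y^2*(3*c + 9) + y*(16*c^2 + 47*c - 3) - 72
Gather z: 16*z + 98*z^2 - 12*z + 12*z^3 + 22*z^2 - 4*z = 12*z^3 + 120*z^2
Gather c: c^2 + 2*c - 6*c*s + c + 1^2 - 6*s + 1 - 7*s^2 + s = c^2 + c*(3 - 6*s) - 7*s^2 - 5*s + 2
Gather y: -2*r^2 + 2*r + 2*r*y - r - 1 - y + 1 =-2*r^2 + r + y*(2*r - 1)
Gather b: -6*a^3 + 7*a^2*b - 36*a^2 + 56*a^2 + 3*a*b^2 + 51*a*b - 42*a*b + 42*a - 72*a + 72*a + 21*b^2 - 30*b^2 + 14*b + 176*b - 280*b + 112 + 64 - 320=-6*a^3 + 20*a^2 + 42*a + b^2*(3*a - 9) + b*(7*a^2 + 9*a - 90) - 144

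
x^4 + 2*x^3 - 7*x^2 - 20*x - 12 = (x - 3)*(x + 1)*(x + 2)^2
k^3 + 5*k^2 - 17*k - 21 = (k - 3)*(k + 1)*(k + 7)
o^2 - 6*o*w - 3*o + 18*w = (o - 3)*(o - 6*w)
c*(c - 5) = c^2 - 5*c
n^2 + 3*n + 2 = (n + 1)*(n + 2)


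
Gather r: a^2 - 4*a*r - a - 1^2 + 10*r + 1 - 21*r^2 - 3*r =a^2 - a - 21*r^2 + r*(7 - 4*a)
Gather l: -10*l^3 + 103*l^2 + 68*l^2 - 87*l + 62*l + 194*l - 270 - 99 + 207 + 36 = -10*l^3 + 171*l^2 + 169*l - 126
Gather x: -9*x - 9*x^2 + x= -9*x^2 - 8*x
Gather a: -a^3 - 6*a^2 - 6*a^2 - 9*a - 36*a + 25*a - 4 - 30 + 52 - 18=-a^3 - 12*a^2 - 20*a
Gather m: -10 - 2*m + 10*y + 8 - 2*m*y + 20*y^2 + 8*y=m*(-2*y - 2) + 20*y^2 + 18*y - 2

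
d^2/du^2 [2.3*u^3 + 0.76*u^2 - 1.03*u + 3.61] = 13.8*u + 1.52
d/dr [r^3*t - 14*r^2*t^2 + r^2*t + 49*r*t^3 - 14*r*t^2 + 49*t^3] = t*(3*r^2 - 28*r*t + 2*r + 49*t^2 - 14*t)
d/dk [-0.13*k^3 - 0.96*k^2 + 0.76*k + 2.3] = -0.39*k^2 - 1.92*k + 0.76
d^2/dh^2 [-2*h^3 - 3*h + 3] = -12*h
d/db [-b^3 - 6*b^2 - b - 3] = -3*b^2 - 12*b - 1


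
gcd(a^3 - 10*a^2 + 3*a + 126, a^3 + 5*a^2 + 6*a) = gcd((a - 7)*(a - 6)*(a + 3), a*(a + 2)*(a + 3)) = a + 3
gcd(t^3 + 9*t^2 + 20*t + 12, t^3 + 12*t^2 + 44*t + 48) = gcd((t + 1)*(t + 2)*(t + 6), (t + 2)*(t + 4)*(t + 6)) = t^2 + 8*t + 12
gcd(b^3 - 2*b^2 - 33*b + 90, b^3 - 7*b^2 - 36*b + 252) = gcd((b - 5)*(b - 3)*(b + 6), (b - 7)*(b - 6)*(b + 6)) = b + 6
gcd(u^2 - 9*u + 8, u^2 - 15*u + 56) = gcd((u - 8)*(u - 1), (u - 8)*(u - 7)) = u - 8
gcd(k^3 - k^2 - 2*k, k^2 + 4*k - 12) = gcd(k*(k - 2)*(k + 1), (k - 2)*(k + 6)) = k - 2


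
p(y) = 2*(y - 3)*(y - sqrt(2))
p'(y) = 4*y - 6 - 2*sqrt(2)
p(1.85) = -1.00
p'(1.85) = -1.43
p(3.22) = 0.79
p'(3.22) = 4.05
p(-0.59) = 14.39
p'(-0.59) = -11.19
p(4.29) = 7.42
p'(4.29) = 8.33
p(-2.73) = 47.49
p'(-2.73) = -19.75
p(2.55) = -1.02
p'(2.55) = 1.37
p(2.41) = -1.18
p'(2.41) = 0.81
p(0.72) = 3.17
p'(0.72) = -5.95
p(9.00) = 91.03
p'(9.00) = 27.17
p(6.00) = 27.51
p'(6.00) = 15.17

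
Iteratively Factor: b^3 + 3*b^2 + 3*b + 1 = (b + 1)*(b^2 + 2*b + 1) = (b + 1)^2*(b + 1)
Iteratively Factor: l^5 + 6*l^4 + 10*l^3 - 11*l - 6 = (l + 2)*(l^4 + 4*l^3 + 2*l^2 - 4*l - 3) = (l + 1)*(l + 2)*(l^3 + 3*l^2 - l - 3) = (l + 1)^2*(l + 2)*(l^2 + 2*l - 3) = (l + 1)^2*(l + 2)*(l + 3)*(l - 1)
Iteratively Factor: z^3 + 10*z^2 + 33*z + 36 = (z + 3)*(z^2 + 7*z + 12) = (z + 3)^2*(z + 4)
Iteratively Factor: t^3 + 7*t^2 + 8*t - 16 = (t + 4)*(t^2 + 3*t - 4) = (t - 1)*(t + 4)*(t + 4)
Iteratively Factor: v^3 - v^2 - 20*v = (v - 5)*(v^2 + 4*v) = v*(v - 5)*(v + 4)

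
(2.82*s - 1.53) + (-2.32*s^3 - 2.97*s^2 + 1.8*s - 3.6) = -2.32*s^3 - 2.97*s^2 + 4.62*s - 5.13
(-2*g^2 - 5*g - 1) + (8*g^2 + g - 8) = 6*g^2 - 4*g - 9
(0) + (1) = 1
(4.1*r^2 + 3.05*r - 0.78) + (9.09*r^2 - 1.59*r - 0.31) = 13.19*r^2 + 1.46*r - 1.09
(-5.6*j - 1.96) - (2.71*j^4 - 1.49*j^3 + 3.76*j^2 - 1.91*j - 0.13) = -2.71*j^4 + 1.49*j^3 - 3.76*j^2 - 3.69*j - 1.83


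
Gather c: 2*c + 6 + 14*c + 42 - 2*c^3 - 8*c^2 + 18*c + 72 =-2*c^3 - 8*c^2 + 34*c + 120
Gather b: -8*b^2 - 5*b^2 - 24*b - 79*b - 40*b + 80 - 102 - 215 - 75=-13*b^2 - 143*b - 312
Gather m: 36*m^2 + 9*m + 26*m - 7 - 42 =36*m^2 + 35*m - 49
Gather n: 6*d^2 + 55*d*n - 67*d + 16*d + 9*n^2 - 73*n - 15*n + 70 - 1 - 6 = 6*d^2 - 51*d + 9*n^2 + n*(55*d - 88) + 63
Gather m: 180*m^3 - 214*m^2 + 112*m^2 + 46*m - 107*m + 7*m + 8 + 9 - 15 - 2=180*m^3 - 102*m^2 - 54*m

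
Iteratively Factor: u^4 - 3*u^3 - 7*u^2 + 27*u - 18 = (u + 3)*(u^3 - 6*u^2 + 11*u - 6) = (u - 2)*(u + 3)*(u^2 - 4*u + 3) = (u - 3)*(u - 2)*(u + 3)*(u - 1)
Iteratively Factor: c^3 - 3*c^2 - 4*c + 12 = (c - 3)*(c^2 - 4) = (c - 3)*(c + 2)*(c - 2)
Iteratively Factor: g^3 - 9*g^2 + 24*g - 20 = (g - 2)*(g^2 - 7*g + 10) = (g - 5)*(g - 2)*(g - 2)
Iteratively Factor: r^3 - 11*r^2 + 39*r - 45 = (r - 5)*(r^2 - 6*r + 9) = (r - 5)*(r - 3)*(r - 3)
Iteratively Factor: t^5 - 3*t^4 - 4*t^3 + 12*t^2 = (t)*(t^4 - 3*t^3 - 4*t^2 + 12*t) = t^2*(t^3 - 3*t^2 - 4*t + 12) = t^2*(t - 3)*(t^2 - 4) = t^2*(t - 3)*(t - 2)*(t + 2)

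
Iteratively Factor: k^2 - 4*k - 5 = (k - 5)*(k + 1)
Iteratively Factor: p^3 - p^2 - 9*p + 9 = (p + 3)*(p^2 - 4*p + 3) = (p - 1)*(p + 3)*(p - 3)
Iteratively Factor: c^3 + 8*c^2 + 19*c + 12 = (c + 1)*(c^2 + 7*c + 12) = (c + 1)*(c + 3)*(c + 4)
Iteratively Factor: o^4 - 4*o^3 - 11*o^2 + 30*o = (o)*(o^3 - 4*o^2 - 11*o + 30) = o*(o + 3)*(o^2 - 7*o + 10) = o*(o - 5)*(o + 3)*(o - 2)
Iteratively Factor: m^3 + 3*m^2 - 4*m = (m)*(m^2 + 3*m - 4) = m*(m - 1)*(m + 4)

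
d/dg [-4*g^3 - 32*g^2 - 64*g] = -12*g^2 - 64*g - 64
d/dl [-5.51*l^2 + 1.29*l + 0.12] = 1.29 - 11.02*l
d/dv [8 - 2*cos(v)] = 2*sin(v)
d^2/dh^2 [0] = 0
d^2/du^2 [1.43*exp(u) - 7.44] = 1.43*exp(u)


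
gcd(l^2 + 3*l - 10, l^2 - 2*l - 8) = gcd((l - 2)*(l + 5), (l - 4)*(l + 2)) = 1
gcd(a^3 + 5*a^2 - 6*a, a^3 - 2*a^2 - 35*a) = a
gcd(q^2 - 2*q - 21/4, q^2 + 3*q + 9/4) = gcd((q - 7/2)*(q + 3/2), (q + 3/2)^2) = q + 3/2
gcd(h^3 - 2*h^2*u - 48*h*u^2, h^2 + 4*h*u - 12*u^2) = h + 6*u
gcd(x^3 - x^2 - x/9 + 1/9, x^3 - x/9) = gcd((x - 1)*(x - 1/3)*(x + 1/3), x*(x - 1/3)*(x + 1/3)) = x^2 - 1/9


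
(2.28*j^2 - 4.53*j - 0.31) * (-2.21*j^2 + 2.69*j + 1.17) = -5.0388*j^4 + 16.1445*j^3 - 8.833*j^2 - 6.134*j - 0.3627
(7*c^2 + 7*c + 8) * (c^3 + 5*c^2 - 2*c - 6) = 7*c^5 + 42*c^4 + 29*c^3 - 16*c^2 - 58*c - 48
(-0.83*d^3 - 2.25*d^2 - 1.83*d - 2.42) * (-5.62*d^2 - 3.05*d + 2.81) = 4.6646*d^5 + 15.1765*d^4 + 14.8148*d^3 + 12.8594*d^2 + 2.2387*d - 6.8002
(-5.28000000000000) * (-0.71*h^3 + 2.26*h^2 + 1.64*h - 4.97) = 3.7488*h^3 - 11.9328*h^2 - 8.6592*h + 26.2416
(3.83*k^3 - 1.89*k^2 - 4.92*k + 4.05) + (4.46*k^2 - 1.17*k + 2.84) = 3.83*k^3 + 2.57*k^2 - 6.09*k + 6.89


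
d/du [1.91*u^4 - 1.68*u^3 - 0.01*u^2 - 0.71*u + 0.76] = 7.64*u^3 - 5.04*u^2 - 0.02*u - 0.71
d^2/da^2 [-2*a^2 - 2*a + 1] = -4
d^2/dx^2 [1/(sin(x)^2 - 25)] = 2*(-2*sin(x)^4 - 47*sin(x)^2 + 25)/(sin(x)^2 - 25)^3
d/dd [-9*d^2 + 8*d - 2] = 8 - 18*d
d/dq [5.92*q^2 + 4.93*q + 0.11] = 11.84*q + 4.93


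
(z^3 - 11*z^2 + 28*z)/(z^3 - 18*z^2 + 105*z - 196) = z/(z - 7)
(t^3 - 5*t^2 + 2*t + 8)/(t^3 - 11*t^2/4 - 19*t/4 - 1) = 4*(t - 2)/(4*t + 1)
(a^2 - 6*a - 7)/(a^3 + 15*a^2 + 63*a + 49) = (a - 7)/(a^2 + 14*a + 49)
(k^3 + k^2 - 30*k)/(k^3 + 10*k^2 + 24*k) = (k - 5)/(k + 4)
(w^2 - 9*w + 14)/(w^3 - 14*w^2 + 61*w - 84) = (w - 2)/(w^2 - 7*w + 12)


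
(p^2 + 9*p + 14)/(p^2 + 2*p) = (p + 7)/p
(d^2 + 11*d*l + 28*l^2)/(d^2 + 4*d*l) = (d + 7*l)/d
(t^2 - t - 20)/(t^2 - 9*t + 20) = (t + 4)/(t - 4)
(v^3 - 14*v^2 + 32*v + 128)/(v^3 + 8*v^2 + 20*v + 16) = (v^2 - 16*v + 64)/(v^2 + 6*v + 8)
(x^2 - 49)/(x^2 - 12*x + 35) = (x + 7)/(x - 5)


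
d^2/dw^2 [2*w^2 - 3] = 4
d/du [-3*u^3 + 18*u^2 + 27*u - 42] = -9*u^2 + 36*u + 27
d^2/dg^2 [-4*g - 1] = 0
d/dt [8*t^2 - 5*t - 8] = 16*t - 5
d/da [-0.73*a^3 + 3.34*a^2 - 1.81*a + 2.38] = -2.19*a^2 + 6.68*a - 1.81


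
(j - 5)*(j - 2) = j^2 - 7*j + 10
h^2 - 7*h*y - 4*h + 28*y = (h - 4)*(h - 7*y)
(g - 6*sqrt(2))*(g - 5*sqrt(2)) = g^2 - 11*sqrt(2)*g + 60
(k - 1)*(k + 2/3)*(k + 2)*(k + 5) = k^4 + 20*k^3/3 + 7*k^2 - 8*k - 20/3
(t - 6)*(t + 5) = t^2 - t - 30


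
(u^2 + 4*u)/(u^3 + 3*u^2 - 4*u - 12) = u*(u + 4)/(u^3 + 3*u^2 - 4*u - 12)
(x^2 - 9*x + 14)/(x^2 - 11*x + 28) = (x - 2)/(x - 4)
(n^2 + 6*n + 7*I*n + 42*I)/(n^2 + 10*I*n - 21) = (n + 6)/(n + 3*I)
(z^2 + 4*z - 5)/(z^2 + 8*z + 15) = (z - 1)/(z + 3)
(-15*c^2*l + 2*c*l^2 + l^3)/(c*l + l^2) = (-15*c^2 + 2*c*l + l^2)/(c + l)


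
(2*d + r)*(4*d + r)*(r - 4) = 8*d^2*r - 32*d^2 + 6*d*r^2 - 24*d*r + r^3 - 4*r^2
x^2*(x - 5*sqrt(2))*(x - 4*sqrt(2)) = x^4 - 9*sqrt(2)*x^3 + 40*x^2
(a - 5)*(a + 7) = a^2 + 2*a - 35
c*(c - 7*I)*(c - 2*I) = c^3 - 9*I*c^2 - 14*c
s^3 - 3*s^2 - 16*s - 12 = (s - 6)*(s + 1)*(s + 2)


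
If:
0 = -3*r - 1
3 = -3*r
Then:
No Solution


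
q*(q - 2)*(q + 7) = q^3 + 5*q^2 - 14*q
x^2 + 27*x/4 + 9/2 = (x + 3/4)*(x + 6)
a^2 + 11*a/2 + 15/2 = (a + 5/2)*(a + 3)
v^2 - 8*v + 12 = (v - 6)*(v - 2)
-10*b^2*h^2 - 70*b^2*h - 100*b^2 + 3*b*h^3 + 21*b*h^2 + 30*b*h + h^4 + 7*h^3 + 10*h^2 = (-2*b + h)*(5*b + h)*(h + 2)*(h + 5)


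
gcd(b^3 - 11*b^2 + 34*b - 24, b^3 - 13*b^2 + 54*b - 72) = b^2 - 10*b + 24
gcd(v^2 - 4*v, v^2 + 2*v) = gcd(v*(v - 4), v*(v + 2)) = v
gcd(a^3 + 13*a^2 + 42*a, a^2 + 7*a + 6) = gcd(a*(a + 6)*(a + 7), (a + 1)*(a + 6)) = a + 6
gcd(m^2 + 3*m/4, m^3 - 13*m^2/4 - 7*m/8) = m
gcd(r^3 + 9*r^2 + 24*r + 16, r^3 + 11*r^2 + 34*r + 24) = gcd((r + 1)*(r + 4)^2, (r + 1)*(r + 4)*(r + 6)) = r^2 + 5*r + 4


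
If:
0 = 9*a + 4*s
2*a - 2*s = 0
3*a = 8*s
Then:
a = 0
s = 0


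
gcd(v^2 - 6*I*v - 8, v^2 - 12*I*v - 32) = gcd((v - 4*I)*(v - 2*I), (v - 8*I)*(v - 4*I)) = v - 4*I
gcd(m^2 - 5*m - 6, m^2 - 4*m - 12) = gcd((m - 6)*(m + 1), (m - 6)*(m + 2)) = m - 6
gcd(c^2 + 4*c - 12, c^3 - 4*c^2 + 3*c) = 1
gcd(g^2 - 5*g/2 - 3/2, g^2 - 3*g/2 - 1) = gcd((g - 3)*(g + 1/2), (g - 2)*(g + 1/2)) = g + 1/2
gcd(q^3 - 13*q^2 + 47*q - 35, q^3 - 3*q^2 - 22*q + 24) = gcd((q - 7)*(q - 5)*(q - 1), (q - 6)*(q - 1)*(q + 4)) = q - 1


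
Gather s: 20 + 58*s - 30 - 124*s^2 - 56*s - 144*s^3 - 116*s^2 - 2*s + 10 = -144*s^3 - 240*s^2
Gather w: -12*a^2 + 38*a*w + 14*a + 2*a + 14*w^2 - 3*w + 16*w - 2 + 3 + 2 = -12*a^2 + 16*a + 14*w^2 + w*(38*a + 13) + 3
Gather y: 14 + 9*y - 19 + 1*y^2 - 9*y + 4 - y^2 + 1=0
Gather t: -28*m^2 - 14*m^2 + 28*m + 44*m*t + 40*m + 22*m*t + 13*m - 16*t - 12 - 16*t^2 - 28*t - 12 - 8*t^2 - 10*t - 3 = -42*m^2 + 81*m - 24*t^2 + t*(66*m - 54) - 27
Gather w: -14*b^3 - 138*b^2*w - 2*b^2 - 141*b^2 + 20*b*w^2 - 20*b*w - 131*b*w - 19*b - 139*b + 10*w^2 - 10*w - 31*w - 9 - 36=-14*b^3 - 143*b^2 - 158*b + w^2*(20*b + 10) + w*(-138*b^2 - 151*b - 41) - 45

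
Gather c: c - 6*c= -5*c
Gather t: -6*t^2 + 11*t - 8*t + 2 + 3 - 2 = -6*t^2 + 3*t + 3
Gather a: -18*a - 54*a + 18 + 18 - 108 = -72*a - 72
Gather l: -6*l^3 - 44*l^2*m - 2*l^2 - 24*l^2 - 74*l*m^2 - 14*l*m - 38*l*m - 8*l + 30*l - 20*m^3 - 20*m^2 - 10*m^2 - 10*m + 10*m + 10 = -6*l^3 + l^2*(-44*m - 26) + l*(-74*m^2 - 52*m + 22) - 20*m^3 - 30*m^2 + 10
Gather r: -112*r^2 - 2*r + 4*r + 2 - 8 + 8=-112*r^2 + 2*r + 2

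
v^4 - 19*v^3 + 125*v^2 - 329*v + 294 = (v - 7)^2*(v - 3)*(v - 2)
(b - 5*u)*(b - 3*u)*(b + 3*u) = b^3 - 5*b^2*u - 9*b*u^2 + 45*u^3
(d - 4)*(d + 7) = d^2 + 3*d - 28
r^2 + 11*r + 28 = (r + 4)*(r + 7)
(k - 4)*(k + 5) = k^2 + k - 20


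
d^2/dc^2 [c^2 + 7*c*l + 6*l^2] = 2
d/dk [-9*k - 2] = -9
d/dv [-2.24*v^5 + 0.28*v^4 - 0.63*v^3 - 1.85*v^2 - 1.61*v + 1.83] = -11.2*v^4 + 1.12*v^3 - 1.89*v^2 - 3.7*v - 1.61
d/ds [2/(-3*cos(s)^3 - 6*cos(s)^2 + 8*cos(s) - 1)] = 2*(-9*cos(s)^2 - 12*cos(s) + 8)*sin(s)/(3*cos(s)^3 + 6*cos(s)^2 - 8*cos(s) + 1)^2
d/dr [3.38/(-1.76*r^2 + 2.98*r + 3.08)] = (11.8976*r - 10.0724)/(-1.76*r^2 + 2.98*r + 3.08)^2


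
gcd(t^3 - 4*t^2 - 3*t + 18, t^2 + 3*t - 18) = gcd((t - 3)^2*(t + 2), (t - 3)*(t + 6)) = t - 3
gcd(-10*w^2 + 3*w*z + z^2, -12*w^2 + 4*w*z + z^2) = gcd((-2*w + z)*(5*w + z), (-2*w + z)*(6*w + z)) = -2*w + z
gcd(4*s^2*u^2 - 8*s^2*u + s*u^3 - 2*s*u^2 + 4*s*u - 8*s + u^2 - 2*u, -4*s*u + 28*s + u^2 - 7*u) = 1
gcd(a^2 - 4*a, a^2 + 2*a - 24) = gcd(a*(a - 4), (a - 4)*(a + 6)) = a - 4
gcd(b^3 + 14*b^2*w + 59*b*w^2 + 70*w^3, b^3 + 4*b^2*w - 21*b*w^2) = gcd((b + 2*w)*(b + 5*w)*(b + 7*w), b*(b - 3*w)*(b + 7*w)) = b + 7*w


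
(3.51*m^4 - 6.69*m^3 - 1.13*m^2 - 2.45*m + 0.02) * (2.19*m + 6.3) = 7.6869*m^5 + 7.4619*m^4 - 44.6217*m^3 - 12.4845*m^2 - 15.3912*m + 0.126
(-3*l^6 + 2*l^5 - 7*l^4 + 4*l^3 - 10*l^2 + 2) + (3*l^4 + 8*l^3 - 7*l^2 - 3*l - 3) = -3*l^6 + 2*l^5 - 4*l^4 + 12*l^3 - 17*l^2 - 3*l - 1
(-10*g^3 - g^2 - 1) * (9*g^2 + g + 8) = -90*g^5 - 19*g^4 - 81*g^3 - 17*g^2 - g - 8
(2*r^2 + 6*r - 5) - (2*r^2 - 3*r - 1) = 9*r - 4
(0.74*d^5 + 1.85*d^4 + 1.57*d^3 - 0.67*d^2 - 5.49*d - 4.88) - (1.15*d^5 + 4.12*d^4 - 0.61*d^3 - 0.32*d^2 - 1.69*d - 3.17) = -0.41*d^5 - 2.27*d^4 + 2.18*d^3 - 0.35*d^2 - 3.8*d - 1.71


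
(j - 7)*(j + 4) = j^2 - 3*j - 28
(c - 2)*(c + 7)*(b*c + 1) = b*c^3 + 5*b*c^2 - 14*b*c + c^2 + 5*c - 14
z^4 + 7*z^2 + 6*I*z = z*(z - 3*I)*(z + I)*(z + 2*I)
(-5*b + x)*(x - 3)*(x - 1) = -5*b*x^2 + 20*b*x - 15*b + x^3 - 4*x^2 + 3*x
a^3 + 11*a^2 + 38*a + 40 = (a + 2)*(a + 4)*(a + 5)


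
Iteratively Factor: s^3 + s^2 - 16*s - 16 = (s - 4)*(s^2 + 5*s + 4) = (s - 4)*(s + 1)*(s + 4)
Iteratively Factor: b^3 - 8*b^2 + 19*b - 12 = (b - 1)*(b^2 - 7*b + 12) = (b - 4)*(b - 1)*(b - 3)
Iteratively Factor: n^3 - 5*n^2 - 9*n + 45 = (n + 3)*(n^2 - 8*n + 15) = (n - 3)*(n + 3)*(n - 5)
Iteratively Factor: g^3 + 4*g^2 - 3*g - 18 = (g + 3)*(g^2 + g - 6) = (g - 2)*(g + 3)*(g + 3)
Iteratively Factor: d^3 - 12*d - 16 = (d - 4)*(d^2 + 4*d + 4) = (d - 4)*(d + 2)*(d + 2)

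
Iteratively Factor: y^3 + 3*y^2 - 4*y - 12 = (y - 2)*(y^2 + 5*y + 6) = (y - 2)*(y + 2)*(y + 3)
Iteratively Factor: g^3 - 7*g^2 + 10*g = (g - 2)*(g^2 - 5*g) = (g - 5)*(g - 2)*(g)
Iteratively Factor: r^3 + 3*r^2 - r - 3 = (r + 3)*(r^2 - 1) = (r + 1)*(r + 3)*(r - 1)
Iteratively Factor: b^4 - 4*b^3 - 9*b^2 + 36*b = (b + 3)*(b^3 - 7*b^2 + 12*b) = (b - 4)*(b + 3)*(b^2 - 3*b) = (b - 4)*(b - 3)*(b + 3)*(b)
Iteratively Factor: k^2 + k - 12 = (k - 3)*(k + 4)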